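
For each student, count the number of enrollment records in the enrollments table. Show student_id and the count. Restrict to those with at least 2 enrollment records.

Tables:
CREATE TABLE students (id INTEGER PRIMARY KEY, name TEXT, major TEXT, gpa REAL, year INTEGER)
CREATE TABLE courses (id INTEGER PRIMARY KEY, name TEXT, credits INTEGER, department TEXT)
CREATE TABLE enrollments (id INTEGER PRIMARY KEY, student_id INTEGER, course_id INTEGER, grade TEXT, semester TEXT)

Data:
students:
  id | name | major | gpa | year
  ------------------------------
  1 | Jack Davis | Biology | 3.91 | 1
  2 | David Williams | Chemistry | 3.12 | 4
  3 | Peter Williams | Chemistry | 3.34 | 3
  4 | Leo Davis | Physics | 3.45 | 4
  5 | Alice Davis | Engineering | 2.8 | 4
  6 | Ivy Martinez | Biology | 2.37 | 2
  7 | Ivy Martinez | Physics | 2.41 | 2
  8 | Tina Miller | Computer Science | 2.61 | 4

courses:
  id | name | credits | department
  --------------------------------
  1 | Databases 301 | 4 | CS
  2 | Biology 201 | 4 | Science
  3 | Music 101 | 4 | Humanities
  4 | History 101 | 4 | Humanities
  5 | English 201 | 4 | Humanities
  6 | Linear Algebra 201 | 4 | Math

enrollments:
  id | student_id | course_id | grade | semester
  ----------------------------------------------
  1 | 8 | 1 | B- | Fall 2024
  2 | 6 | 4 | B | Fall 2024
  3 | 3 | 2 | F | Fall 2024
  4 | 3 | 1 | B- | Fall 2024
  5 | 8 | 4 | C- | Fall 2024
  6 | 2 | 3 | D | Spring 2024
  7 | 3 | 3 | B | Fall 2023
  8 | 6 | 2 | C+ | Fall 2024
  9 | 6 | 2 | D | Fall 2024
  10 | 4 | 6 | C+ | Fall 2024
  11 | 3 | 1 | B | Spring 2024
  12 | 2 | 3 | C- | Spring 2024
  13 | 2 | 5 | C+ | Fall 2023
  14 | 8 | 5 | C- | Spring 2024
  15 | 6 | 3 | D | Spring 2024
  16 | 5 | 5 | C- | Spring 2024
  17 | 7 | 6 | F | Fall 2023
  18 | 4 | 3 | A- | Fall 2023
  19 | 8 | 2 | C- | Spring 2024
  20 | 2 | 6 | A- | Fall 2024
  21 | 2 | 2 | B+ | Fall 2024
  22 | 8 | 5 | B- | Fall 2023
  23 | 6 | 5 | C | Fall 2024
SELECT student_id, COUNT(*) AS enrollment_count FROM enrollments GROUP BY student_id HAVING COUNT(*) >= 2

Execution result:
student_id | enrollment_count
2 | 5
3 | 4
4 | 2
6 | 5
8 | 5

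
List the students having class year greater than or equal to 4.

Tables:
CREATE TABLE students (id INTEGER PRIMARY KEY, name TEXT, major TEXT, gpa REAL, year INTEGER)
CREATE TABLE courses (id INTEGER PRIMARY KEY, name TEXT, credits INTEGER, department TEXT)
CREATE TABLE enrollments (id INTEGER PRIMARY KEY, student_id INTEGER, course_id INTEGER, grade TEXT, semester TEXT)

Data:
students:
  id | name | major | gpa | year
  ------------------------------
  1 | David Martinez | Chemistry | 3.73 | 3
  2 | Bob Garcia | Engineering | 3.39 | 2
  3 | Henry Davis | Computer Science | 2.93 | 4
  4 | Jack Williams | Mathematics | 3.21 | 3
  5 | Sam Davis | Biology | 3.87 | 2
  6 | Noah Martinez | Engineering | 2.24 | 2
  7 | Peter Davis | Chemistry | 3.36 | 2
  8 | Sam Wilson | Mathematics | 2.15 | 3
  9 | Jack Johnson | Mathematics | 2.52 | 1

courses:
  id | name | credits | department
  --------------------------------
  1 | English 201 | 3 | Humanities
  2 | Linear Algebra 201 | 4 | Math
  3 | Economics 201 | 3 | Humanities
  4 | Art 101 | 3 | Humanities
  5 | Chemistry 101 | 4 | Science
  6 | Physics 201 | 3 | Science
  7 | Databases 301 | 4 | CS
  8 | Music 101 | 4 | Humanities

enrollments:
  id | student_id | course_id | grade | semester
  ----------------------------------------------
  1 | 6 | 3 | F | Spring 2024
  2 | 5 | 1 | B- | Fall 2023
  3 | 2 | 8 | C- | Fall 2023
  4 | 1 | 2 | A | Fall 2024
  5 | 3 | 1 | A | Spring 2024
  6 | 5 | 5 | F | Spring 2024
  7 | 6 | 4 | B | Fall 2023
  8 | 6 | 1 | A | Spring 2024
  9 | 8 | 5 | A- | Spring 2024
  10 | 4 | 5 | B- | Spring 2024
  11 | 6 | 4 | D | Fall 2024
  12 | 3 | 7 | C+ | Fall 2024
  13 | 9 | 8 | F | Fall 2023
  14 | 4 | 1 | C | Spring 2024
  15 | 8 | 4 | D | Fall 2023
SELECT name, year FROM students WHERE year >= 4

Execution result:
name | year
Henry Davis | 4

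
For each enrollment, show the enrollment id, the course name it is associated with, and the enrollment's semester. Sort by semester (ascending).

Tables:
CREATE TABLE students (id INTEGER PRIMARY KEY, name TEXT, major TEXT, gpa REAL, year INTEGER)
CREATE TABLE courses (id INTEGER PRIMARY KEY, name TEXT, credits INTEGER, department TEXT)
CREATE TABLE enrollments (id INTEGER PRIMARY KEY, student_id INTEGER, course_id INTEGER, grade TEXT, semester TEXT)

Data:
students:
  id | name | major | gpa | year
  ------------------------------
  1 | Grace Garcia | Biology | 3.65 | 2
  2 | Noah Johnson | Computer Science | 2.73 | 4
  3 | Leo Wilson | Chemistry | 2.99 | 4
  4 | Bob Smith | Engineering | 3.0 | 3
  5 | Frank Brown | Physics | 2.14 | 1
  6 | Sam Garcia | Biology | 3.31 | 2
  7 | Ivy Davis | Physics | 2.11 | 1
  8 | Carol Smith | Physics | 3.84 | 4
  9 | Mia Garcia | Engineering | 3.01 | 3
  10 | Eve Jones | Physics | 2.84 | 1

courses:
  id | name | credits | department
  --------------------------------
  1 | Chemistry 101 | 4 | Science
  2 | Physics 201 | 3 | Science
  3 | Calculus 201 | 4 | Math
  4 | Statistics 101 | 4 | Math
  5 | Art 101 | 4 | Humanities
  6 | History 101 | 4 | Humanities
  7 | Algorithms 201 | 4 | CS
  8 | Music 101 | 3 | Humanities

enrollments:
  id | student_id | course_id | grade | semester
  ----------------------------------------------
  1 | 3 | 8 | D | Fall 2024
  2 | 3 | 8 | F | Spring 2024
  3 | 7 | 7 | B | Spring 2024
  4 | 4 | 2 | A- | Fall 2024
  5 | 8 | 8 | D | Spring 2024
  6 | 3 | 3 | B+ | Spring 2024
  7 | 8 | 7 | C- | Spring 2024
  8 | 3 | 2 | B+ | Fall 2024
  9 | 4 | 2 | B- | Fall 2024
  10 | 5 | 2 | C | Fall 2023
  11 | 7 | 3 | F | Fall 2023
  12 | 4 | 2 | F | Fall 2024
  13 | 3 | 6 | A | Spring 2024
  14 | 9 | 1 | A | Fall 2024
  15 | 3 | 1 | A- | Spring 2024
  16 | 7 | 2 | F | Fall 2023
SELECT c.id, p.name AS course, c.semester FROM enrollments c JOIN courses p ON c.course_id = p.id ORDER BY c.semester ASC

Execution result:
id | course | semester
10 | Physics 201 | Fall 2023
11 | Calculus 201 | Fall 2023
16 | Physics 201 | Fall 2023
1 | Music 101 | Fall 2024
4 | Physics 201 | Fall 2024
8 | Physics 201 | Fall 2024
9 | Physics 201 | Fall 2024
12 | Physics 201 | Fall 2024
14 | Chemistry 101 | Fall 2024
2 | Music 101 | Spring 2024
3 | Algorithms 201 | Spring 2024
5 | Music 101 | Spring 2024
6 | Calculus 201 | Spring 2024
7 | Algorithms 201 | Spring 2024
13 | History 101 | Spring 2024
15 | Chemistry 101 | Spring 2024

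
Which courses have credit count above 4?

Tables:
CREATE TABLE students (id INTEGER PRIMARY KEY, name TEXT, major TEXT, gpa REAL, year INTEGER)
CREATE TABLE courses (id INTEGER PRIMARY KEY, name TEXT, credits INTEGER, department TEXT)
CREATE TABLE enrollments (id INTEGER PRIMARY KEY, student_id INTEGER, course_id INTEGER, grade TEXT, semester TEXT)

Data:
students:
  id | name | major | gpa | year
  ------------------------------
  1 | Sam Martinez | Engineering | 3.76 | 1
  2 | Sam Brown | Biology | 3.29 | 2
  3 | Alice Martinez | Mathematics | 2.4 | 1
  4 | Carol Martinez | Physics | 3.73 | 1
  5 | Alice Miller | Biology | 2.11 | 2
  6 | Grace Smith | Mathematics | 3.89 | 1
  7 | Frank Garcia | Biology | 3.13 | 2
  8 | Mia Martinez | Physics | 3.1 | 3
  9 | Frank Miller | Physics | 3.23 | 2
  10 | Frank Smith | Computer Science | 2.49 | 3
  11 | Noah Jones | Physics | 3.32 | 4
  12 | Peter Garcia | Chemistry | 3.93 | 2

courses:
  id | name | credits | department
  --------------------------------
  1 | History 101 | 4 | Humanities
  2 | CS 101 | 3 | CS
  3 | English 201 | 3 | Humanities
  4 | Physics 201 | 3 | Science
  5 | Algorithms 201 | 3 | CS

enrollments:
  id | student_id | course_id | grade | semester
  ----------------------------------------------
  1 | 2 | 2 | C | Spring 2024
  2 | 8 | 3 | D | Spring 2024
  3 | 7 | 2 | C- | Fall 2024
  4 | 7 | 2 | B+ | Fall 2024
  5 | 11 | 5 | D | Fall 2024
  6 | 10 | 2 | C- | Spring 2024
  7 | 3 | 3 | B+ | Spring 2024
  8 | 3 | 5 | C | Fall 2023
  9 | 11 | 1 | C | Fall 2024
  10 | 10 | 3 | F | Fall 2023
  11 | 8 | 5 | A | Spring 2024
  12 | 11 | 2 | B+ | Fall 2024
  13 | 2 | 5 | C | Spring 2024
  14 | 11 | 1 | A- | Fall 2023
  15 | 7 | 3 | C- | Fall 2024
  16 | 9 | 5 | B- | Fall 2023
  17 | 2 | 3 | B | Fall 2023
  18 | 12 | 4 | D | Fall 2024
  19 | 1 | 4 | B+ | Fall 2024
SELECT name, credits FROM courses WHERE credits > 4

Execution result:
(no rows)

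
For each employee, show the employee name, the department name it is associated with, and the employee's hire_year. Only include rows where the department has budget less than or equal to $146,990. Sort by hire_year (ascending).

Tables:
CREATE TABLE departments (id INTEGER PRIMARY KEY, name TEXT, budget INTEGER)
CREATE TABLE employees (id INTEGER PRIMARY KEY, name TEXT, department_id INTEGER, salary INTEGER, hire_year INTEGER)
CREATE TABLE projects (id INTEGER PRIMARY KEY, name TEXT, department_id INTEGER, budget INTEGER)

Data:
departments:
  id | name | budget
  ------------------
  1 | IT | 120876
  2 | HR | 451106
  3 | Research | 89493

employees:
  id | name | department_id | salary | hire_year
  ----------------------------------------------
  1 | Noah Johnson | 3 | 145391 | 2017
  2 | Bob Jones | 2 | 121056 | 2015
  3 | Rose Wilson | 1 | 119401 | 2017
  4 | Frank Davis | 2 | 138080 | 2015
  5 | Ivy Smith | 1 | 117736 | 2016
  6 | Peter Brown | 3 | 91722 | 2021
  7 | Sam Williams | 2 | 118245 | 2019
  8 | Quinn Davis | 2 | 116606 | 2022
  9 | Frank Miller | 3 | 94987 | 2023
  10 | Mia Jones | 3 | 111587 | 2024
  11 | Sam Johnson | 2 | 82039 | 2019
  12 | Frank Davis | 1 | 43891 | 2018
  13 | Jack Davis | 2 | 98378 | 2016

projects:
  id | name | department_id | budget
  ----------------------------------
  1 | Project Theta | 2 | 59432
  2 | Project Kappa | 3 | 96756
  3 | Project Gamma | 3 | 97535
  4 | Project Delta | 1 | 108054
SELECT c.name, p.name AS department, c.hire_year FROM employees c JOIN departments p ON c.department_id = p.id WHERE p.budget <= 146990 ORDER BY c.hire_year ASC

Execution result:
name | department | hire_year
Ivy Smith | IT | 2016
Noah Johnson | Research | 2017
Rose Wilson | IT | 2017
Frank Davis | IT | 2018
Peter Brown | Research | 2021
Frank Miller | Research | 2023
Mia Jones | Research | 2024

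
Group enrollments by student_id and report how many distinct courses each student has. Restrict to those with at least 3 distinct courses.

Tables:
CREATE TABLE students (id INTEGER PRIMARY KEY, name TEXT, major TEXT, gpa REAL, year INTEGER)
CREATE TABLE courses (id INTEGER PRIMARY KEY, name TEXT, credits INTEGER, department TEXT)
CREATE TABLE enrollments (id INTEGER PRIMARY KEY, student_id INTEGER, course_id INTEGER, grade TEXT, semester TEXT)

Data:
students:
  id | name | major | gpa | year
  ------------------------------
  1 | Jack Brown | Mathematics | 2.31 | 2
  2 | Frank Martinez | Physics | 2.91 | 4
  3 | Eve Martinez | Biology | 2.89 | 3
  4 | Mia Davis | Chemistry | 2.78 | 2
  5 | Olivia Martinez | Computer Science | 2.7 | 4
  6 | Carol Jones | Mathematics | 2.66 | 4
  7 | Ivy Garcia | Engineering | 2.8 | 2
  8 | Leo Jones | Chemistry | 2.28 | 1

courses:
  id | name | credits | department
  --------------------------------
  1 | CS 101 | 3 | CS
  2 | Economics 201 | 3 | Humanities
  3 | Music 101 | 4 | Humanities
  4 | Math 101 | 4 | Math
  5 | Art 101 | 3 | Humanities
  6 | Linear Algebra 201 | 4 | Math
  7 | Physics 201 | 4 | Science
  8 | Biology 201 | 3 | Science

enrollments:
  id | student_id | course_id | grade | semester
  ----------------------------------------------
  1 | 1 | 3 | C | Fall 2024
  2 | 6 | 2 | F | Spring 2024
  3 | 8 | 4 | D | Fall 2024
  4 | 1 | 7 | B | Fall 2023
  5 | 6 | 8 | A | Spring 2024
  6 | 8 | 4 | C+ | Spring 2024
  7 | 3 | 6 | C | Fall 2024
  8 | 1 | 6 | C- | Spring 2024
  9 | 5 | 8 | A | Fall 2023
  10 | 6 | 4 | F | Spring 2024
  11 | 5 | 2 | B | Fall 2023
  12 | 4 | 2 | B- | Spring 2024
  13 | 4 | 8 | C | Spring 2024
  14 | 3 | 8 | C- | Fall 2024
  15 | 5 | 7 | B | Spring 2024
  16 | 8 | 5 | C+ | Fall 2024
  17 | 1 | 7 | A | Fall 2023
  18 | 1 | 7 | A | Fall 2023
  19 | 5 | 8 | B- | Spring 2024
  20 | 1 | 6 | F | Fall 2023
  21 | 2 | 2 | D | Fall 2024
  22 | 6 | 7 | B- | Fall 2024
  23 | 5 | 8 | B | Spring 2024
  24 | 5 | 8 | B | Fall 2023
SELECT student_id, COUNT(DISTINCT course_id) AS distinct_course_count FROM enrollments GROUP BY student_id HAVING COUNT(DISTINCT course_id) >= 3

Execution result:
student_id | distinct_course_count
1 | 3
5 | 3
6 | 4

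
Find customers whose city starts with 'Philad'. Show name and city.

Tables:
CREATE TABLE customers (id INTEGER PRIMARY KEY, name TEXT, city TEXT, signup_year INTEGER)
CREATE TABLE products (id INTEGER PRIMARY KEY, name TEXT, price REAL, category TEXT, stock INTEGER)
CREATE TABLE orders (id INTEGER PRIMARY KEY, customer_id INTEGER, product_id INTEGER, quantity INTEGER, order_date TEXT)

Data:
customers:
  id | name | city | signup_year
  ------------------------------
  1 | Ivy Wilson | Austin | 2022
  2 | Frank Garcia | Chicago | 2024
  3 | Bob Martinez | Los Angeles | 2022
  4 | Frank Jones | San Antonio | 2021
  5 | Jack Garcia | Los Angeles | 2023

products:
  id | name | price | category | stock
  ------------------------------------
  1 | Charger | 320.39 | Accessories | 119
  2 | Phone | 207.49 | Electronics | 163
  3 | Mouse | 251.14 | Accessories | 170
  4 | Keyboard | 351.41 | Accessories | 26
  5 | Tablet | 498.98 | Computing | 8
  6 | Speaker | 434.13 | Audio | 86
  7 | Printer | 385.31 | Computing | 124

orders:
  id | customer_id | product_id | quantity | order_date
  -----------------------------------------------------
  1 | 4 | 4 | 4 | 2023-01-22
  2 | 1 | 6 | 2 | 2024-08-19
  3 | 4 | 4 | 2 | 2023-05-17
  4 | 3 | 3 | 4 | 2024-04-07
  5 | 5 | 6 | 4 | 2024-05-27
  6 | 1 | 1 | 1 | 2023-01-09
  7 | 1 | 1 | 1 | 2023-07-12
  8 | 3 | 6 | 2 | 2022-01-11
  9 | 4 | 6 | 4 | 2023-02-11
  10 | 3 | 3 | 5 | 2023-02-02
SELECT name, city FROM customers WHERE city LIKE 'Philad%'

Execution result:
(no rows)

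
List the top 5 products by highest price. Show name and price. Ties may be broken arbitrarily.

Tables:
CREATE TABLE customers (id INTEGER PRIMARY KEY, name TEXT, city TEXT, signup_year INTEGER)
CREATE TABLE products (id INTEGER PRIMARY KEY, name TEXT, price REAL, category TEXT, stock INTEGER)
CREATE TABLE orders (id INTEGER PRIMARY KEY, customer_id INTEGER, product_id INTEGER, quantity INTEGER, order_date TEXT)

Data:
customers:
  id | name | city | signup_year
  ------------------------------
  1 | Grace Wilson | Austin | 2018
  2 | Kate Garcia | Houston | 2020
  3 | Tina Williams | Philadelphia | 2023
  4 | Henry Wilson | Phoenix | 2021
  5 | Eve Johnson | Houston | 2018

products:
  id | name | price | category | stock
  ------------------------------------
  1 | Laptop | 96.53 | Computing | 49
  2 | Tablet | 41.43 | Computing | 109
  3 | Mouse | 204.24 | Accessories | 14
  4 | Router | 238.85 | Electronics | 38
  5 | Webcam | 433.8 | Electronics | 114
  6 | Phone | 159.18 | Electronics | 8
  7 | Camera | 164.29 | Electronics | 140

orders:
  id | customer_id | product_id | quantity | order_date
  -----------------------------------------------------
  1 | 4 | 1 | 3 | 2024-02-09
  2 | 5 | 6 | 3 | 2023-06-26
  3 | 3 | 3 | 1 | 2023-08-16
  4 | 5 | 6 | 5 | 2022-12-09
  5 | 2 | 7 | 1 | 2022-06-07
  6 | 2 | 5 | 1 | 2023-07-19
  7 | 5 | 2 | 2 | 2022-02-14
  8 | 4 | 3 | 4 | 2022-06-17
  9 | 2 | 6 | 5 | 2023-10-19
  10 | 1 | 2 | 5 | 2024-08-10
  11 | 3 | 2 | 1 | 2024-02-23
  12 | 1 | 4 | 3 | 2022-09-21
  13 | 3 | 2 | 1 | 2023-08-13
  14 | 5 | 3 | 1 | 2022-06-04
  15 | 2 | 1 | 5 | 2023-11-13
SELECT name, price FROM products ORDER BY price DESC LIMIT 5

Execution result:
name | price
Webcam | 433.80
Router | 238.85
Mouse | 204.24
Camera | 164.29
Phone | 159.18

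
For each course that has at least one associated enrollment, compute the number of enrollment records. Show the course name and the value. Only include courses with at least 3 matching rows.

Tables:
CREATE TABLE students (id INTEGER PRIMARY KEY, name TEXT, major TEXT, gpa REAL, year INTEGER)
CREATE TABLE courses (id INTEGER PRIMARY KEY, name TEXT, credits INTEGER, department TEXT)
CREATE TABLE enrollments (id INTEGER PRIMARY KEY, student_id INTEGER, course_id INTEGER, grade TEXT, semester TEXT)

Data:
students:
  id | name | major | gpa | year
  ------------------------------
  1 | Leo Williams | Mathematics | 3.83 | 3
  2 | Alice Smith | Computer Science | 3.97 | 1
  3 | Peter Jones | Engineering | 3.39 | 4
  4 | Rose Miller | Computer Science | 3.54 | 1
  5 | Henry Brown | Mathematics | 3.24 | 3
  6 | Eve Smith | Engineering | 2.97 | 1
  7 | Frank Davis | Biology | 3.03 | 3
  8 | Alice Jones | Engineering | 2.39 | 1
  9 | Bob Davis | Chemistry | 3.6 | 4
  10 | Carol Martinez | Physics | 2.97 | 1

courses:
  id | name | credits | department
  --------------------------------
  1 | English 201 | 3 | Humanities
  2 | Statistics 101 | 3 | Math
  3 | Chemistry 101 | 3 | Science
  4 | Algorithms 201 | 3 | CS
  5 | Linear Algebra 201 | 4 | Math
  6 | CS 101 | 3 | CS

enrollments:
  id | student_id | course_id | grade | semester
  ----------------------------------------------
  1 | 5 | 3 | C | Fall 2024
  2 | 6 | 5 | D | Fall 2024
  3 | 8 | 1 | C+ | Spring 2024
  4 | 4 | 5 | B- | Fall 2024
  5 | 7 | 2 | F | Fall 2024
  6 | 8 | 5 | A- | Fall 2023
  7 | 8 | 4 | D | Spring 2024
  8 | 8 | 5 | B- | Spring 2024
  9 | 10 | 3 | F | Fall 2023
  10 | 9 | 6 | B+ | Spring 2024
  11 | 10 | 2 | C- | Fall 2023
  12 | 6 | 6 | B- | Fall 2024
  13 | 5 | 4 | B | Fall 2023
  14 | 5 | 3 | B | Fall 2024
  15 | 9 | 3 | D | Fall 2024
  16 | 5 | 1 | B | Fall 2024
SELECT p.name, COUNT(*) AS n FROM enrollments c JOIN courses p ON c.course_id = p.id GROUP BY p.id, p.name HAVING COUNT(*) >= 3

Execution result:
name | n
Chemistry 101 | 4
Linear Algebra 201 | 4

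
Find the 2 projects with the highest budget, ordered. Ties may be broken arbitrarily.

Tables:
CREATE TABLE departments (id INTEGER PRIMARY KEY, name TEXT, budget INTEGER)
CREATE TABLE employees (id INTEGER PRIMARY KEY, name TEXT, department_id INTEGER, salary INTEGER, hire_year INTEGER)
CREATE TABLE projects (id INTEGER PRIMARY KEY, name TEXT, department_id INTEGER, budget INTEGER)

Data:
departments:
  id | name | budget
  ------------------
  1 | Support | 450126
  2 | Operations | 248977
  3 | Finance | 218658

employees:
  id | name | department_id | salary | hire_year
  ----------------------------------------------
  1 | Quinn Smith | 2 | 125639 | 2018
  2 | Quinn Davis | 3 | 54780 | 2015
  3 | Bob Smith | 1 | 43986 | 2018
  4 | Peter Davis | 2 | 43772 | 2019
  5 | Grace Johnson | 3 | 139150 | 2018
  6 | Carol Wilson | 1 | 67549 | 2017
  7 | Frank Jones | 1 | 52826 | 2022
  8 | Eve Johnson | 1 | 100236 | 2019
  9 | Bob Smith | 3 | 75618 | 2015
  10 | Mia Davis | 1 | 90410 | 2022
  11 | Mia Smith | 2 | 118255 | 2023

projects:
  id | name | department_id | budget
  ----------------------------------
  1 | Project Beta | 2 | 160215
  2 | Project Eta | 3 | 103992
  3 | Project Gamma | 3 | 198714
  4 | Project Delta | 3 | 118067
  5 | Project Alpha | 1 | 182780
SELECT name, budget FROM projects ORDER BY budget DESC LIMIT 2

Execution result:
name | budget
Project Gamma | 198714
Project Alpha | 182780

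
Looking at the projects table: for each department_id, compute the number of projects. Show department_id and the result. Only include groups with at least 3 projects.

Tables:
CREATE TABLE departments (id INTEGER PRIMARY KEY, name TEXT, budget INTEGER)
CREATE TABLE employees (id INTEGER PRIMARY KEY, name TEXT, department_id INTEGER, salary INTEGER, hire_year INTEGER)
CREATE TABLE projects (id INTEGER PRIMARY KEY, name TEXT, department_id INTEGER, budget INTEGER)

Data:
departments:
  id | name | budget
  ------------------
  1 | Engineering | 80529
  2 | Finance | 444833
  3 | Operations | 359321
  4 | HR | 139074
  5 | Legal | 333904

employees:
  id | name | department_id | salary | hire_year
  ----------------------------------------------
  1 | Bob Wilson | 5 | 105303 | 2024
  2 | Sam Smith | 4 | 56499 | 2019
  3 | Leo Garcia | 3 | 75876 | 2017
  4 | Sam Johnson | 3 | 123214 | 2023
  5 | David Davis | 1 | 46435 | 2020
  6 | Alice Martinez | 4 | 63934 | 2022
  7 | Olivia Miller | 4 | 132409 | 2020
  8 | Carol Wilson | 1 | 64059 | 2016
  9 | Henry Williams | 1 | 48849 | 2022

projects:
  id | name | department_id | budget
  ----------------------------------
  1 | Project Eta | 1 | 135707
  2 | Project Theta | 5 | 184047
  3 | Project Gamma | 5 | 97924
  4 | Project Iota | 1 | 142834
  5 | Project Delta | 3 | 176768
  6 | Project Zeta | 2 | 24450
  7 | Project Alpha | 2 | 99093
SELECT department_id, COUNT(*) AS n FROM projects GROUP BY department_id HAVING COUNT(*) >= 3

Execution result:
(no rows)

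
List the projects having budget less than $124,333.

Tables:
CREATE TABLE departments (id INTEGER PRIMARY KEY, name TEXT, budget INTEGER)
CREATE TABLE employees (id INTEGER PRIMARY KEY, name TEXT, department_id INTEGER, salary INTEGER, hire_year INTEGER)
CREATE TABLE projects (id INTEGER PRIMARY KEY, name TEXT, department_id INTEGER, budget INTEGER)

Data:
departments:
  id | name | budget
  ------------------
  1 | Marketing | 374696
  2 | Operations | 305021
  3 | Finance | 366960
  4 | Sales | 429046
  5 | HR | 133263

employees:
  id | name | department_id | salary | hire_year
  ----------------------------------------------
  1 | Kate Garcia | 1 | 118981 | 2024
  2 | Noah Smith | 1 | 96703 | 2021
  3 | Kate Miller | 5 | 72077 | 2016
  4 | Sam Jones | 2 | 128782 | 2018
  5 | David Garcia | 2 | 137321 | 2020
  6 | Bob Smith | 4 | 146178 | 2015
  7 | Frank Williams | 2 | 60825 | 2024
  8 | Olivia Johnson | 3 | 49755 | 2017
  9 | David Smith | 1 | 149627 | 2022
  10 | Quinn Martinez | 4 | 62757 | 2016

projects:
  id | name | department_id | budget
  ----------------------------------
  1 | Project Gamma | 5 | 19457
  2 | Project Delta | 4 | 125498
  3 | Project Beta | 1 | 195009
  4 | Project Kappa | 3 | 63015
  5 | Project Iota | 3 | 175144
SELECT name, budget FROM projects WHERE budget < 124333

Execution result:
name | budget
Project Gamma | 19457
Project Kappa | 63015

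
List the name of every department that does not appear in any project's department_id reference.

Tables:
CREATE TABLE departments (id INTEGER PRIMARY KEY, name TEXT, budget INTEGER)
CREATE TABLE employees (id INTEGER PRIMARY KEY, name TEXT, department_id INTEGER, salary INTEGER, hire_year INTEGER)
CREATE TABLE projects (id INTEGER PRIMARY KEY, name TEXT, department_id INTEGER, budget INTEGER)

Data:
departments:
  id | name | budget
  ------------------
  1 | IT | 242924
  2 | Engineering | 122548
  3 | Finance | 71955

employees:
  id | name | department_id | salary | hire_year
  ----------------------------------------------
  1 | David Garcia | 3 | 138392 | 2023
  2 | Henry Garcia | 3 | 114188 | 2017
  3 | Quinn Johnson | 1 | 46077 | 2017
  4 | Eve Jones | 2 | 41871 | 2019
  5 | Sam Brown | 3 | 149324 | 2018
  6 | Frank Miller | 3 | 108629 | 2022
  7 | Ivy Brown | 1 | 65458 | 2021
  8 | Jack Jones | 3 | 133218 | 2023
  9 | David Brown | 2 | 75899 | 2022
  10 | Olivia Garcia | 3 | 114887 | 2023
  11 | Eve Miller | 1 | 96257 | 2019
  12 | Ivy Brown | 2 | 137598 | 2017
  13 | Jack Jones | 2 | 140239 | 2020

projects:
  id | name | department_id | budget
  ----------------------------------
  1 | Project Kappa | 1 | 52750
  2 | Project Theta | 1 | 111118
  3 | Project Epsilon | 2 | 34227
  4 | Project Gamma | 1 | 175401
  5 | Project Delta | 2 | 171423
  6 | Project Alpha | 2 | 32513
SELECT p.name FROM departments p LEFT JOIN projects c ON c.department_id = p.id WHERE c.id IS NULL

Execution result:
Finance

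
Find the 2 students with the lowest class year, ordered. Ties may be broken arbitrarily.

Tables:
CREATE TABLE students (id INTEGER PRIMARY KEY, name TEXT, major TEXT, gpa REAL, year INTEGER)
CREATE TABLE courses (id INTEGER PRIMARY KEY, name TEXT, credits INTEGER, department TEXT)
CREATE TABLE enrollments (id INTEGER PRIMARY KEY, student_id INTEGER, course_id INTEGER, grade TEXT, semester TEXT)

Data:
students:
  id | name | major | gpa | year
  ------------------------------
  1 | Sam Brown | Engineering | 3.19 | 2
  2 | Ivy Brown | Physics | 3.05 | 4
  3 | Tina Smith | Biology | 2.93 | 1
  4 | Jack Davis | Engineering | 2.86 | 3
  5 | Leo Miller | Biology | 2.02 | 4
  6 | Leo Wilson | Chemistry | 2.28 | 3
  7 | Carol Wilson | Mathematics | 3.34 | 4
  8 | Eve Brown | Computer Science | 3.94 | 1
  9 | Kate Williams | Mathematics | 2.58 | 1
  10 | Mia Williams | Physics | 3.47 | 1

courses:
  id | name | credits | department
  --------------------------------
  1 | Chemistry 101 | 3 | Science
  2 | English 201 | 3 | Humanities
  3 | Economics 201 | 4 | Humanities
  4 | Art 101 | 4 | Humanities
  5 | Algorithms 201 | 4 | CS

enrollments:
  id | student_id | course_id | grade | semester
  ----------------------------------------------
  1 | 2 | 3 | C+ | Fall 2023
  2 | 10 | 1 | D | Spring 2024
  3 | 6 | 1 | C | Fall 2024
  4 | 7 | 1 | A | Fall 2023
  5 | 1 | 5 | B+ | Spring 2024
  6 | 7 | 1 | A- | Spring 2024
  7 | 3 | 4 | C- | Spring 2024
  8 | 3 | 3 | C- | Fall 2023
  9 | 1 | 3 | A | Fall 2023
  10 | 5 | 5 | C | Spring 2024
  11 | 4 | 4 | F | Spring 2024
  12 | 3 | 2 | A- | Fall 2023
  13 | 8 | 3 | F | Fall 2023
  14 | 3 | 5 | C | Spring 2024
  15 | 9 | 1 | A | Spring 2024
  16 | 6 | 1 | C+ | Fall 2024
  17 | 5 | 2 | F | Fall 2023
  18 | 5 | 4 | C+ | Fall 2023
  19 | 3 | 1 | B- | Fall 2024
SELECT name, year FROM students ORDER BY year ASC LIMIT 2

Execution result:
name | year
Tina Smith | 1
Eve Brown | 1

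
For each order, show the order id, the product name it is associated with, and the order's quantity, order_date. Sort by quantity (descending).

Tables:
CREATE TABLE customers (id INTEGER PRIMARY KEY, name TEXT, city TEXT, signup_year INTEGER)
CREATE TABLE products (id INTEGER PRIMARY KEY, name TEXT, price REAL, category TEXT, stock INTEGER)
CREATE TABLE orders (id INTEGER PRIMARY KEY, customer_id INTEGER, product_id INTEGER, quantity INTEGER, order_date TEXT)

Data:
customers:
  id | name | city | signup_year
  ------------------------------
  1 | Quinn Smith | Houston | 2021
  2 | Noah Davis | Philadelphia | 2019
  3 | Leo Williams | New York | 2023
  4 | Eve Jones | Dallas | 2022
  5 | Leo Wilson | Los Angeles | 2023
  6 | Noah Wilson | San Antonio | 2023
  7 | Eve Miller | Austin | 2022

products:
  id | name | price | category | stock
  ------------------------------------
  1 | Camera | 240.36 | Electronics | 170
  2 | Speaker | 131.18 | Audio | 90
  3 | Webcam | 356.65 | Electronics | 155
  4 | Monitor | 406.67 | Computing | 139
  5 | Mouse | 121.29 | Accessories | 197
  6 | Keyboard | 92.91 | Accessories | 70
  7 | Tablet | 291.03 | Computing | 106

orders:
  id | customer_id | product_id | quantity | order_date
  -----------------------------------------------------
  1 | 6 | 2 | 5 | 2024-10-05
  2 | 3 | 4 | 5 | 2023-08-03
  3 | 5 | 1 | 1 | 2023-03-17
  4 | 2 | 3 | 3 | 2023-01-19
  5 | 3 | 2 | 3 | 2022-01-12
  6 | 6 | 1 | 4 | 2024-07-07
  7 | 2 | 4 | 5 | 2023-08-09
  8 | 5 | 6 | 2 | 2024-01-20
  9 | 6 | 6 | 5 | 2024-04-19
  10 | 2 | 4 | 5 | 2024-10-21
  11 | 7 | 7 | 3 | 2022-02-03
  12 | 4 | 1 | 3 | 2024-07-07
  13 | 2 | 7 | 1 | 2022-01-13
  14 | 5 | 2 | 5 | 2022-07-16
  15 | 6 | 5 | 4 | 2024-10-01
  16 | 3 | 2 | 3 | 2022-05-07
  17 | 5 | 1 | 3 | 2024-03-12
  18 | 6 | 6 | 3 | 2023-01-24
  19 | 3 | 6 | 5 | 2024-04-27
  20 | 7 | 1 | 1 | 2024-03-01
SELECT c.id, p.name AS product, c.quantity, c.order_date FROM orders c JOIN products p ON c.product_id = p.id ORDER BY c.quantity DESC

Execution result:
id | product | quantity | order_date
1 | Speaker | 5 | 2024-10-05
2 | Monitor | 5 | 2023-08-03
7 | Monitor | 5 | 2023-08-09
9 | Keyboard | 5 | 2024-04-19
10 | Monitor | 5 | 2024-10-21
14 | Speaker | 5 | 2022-07-16
19 | Keyboard | 5 | 2024-04-27
6 | Camera | 4 | 2024-07-07
15 | Mouse | 4 | 2024-10-01
4 | Webcam | 3 | 2023-01-19
5 | Speaker | 3 | 2022-01-12
11 | Tablet | 3 | 2022-02-03
12 | Camera | 3 | 2024-07-07
16 | Speaker | 3 | 2022-05-07
17 | Camera | 3 | 2024-03-12
18 | Keyboard | 3 | 2023-01-24
8 | Keyboard | 2 | 2024-01-20
3 | Camera | 1 | 2023-03-17
13 | Tablet | 1 | 2022-01-13
20 | Camera | 1 | 2024-03-01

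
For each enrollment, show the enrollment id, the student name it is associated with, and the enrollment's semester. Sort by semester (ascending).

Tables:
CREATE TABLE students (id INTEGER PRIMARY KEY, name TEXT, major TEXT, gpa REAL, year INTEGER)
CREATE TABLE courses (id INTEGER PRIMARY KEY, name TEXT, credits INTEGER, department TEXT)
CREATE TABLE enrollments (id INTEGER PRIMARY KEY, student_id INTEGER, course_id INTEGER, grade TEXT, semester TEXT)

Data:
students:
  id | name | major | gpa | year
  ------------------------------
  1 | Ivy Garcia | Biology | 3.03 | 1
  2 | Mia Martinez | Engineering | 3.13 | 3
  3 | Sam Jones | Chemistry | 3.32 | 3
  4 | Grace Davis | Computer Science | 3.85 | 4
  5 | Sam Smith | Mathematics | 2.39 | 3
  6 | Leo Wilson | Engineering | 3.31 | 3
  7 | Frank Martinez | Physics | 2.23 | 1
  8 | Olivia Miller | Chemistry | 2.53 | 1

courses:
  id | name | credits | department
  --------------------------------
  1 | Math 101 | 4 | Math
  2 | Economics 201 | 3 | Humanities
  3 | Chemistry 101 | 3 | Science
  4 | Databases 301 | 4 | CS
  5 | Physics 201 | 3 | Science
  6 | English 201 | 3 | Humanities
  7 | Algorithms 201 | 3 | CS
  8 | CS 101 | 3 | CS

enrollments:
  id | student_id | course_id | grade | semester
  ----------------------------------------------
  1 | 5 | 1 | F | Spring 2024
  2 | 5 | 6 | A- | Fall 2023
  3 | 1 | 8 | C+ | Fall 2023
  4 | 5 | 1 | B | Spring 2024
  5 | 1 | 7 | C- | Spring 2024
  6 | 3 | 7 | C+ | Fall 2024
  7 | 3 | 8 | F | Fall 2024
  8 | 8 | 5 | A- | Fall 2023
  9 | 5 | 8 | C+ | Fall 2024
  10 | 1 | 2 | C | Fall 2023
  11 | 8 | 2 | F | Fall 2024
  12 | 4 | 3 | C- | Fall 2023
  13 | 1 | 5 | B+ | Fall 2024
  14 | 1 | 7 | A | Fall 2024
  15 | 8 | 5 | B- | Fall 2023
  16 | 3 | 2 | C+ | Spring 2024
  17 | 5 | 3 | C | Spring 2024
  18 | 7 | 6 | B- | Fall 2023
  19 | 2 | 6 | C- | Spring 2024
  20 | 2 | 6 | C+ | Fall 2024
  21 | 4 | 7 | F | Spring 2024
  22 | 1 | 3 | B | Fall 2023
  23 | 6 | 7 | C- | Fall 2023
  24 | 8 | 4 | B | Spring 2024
SELECT c.id, p.name AS student, c.semester FROM enrollments c JOIN students p ON c.student_id = p.id ORDER BY c.semester ASC

Execution result:
id | student | semester
2 | Sam Smith | Fall 2023
3 | Ivy Garcia | Fall 2023
8 | Olivia Miller | Fall 2023
10 | Ivy Garcia | Fall 2023
12 | Grace Davis | Fall 2023
15 | Olivia Miller | Fall 2023
18 | Frank Martinez | Fall 2023
22 | Ivy Garcia | Fall 2023
23 | Leo Wilson | Fall 2023
6 | Sam Jones | Fall 2024
7 | Sam Jones | Fall 2024
9 | Sam Smith | Fall 2024
11 | Olivia Miller | Fall 2024
13 | Ivy Garcia | Fall 2024
14 | Ivy Garcia | Fall 2024
20 | Mia Martinez | Fall 2024
1 | Sam Smith | Spring 2024
4 | Sam Smith | Spring 2024
5 | Ivy Garcia | Spring 2024
16 | Sam Jones | Spring 2024
17 | Sam Smith | Spring 2024
19 | Mia Martinez | Spring 2024
21 | Grace Davis | Spring 2024
24 | Olivia Miller | Spring 2024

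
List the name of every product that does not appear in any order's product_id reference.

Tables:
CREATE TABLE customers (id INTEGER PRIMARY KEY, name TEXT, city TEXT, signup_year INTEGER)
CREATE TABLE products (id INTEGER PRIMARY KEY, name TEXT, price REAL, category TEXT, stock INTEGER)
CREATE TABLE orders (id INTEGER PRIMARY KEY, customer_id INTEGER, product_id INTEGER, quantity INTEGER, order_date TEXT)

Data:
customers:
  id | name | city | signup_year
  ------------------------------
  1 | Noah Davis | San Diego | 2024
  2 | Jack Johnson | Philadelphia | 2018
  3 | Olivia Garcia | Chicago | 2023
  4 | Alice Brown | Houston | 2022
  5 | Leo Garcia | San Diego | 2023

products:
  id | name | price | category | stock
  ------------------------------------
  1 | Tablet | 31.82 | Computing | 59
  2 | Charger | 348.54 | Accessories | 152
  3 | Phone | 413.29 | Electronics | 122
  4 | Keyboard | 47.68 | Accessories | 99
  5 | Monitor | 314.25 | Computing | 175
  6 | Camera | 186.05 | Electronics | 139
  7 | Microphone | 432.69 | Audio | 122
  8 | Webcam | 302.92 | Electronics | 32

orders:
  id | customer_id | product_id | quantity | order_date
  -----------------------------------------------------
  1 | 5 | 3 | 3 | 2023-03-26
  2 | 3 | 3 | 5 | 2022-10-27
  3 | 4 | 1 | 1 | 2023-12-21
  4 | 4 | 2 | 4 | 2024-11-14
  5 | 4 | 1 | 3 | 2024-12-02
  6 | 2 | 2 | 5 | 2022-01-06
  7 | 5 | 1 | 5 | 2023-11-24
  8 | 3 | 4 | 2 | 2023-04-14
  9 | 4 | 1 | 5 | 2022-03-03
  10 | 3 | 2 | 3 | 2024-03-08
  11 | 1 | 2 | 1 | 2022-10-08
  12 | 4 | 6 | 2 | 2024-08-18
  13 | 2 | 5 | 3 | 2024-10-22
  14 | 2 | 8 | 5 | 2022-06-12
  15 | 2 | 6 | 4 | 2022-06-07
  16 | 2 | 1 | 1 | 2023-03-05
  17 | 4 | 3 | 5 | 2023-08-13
SELECT p.name FROM products p LEFT JOIN orders c ON c.product_id = p.id WHERE c.id IS NULL

Execution result:
Microphone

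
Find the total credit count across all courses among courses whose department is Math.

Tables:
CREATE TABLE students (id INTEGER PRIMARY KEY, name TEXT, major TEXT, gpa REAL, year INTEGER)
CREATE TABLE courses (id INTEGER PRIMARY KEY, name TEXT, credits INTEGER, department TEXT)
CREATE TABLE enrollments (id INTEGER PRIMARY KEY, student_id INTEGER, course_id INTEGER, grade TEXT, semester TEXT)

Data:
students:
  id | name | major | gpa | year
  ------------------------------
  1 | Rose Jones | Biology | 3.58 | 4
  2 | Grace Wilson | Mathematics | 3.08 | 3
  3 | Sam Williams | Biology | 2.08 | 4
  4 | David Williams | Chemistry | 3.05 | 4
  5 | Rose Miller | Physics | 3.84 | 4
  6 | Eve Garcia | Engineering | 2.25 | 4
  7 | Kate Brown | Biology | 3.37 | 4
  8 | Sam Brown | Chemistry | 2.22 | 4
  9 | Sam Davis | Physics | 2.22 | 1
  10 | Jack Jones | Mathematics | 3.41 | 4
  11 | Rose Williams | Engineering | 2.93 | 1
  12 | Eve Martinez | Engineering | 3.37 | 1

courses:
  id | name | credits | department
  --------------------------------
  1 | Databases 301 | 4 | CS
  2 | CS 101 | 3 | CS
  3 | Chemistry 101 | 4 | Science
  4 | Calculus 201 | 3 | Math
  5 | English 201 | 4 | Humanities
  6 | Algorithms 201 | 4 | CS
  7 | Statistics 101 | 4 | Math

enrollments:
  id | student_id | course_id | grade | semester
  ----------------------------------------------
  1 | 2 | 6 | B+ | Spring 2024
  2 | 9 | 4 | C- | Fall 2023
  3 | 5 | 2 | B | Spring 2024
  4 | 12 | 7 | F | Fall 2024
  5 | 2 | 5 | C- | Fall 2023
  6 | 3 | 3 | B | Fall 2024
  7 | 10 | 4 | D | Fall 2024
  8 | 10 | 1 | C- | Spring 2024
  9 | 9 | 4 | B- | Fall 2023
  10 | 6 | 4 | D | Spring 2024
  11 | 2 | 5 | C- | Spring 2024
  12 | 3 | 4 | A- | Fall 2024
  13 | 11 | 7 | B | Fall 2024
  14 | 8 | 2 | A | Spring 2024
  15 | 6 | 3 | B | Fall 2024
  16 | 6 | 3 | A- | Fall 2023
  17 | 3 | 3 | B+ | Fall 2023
SELECT SUM(credits) FROM courses WHERE department = 'Math'

Execution result:
7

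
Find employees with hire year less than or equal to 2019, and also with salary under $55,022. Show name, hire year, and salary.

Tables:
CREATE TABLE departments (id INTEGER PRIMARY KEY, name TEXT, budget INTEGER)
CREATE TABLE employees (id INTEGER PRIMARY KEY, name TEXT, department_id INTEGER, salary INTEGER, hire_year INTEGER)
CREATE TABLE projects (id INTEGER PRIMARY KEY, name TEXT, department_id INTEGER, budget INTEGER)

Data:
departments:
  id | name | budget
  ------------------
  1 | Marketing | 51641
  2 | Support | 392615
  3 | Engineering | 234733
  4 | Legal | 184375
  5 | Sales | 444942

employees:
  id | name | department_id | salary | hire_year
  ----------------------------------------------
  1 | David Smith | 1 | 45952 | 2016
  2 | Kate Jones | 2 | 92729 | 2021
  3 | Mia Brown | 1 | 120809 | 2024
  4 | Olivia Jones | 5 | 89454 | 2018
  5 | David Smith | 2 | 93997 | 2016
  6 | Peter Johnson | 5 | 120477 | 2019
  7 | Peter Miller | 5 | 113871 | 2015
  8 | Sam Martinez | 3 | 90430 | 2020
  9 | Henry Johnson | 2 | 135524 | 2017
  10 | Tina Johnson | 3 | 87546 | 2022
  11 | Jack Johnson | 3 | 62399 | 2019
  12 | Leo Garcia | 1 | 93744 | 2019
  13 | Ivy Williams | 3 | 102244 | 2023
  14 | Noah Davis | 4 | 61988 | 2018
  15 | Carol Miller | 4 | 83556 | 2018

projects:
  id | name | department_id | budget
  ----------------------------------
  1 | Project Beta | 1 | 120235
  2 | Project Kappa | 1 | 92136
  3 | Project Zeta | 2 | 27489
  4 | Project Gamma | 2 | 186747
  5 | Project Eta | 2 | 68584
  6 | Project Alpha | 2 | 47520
SELECT name, hire_year, salary FROM employees WHERE hire_year <= 2019 AND salary < 55022

Execution result:
name | hire_year | salary
David Smith | 2016 | 45952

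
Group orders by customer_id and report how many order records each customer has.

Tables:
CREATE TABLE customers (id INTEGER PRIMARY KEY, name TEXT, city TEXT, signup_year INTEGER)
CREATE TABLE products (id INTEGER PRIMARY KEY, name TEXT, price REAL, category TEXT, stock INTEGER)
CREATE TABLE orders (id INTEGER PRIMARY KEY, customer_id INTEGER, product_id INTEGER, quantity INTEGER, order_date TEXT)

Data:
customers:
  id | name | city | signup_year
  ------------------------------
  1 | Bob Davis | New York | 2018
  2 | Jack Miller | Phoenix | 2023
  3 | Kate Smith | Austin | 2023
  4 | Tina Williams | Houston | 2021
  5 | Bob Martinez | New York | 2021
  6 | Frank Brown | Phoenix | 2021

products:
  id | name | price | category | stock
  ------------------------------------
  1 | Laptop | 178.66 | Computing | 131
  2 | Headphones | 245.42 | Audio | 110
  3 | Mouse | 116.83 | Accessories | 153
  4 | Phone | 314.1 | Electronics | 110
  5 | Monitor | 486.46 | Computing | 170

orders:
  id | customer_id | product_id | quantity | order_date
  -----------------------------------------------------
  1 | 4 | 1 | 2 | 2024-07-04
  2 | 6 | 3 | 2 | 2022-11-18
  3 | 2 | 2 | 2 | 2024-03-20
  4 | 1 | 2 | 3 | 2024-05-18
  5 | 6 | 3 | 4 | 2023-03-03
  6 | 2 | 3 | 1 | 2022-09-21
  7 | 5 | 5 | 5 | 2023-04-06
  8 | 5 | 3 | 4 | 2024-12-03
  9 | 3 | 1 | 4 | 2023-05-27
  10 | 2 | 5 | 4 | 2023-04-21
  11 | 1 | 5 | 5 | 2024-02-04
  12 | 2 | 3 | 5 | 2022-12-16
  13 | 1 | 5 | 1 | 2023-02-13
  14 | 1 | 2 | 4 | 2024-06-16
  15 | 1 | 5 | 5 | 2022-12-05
SELECT customer_id, COUNT(*) AS order_count FROM orders GROUP BY customer_id

Execution result:
customer_id | order_count
1 | 5
2 | 4
3 | 1
4 | 1
5 | 2
6 | 2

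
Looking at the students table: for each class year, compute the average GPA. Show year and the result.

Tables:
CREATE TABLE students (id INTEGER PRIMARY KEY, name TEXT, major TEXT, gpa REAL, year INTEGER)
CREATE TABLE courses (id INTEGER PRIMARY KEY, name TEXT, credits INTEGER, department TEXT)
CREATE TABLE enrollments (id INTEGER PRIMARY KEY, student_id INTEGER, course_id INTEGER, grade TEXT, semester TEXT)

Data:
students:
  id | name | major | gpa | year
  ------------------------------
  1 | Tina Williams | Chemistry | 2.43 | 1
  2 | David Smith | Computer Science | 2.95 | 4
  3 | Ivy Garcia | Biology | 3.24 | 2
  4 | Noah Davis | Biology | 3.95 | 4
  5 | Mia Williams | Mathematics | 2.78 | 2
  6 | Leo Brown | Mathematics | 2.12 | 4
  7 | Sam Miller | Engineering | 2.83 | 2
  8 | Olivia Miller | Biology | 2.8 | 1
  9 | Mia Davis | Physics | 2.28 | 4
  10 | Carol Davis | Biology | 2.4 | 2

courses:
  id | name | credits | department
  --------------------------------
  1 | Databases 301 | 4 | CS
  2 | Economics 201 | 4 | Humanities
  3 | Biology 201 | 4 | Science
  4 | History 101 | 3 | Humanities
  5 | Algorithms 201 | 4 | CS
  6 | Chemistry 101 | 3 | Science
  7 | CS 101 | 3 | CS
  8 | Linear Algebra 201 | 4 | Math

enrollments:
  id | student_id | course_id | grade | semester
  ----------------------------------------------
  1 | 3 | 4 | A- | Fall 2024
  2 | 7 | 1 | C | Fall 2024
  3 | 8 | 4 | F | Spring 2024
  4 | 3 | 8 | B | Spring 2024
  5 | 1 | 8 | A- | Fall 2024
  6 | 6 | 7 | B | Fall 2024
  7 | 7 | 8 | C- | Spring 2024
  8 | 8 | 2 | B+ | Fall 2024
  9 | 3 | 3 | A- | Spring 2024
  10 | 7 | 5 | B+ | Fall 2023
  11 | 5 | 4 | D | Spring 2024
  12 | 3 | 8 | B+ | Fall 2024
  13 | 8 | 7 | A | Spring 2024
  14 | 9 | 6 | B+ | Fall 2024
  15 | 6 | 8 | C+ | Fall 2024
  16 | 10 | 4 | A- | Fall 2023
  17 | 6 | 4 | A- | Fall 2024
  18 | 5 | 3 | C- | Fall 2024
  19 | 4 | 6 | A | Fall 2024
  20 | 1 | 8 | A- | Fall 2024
SELECT year, AVG(gpa) AS avg_gpa FROM students GROUP BY year

Execution result:
year | avg_gpa
1 | 2.62
2 | 2.81
4 | 2.83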